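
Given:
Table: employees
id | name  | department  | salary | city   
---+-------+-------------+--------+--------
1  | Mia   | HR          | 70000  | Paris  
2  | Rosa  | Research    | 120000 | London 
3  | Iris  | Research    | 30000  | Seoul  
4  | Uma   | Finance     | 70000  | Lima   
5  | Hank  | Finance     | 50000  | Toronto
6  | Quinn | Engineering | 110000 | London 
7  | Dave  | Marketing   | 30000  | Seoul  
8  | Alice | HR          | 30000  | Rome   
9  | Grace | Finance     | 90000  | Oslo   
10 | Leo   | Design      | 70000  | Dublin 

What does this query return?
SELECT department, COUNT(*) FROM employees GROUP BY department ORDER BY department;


Assigning each row to its department group:
  Mia -> HR
  Rosa -> Research
  Iris -> Research
  Uma -> Finance
  Hank -> Finance
  Quinn -> Engineering
  Dave -> Marketing
  Alice -> HR
  Grace -> Finance
  Leo -> Design


6 groups:
Design, 1
Engineering, 1
Finance, 3
HR, 2
Marketing, 1
Research, 2


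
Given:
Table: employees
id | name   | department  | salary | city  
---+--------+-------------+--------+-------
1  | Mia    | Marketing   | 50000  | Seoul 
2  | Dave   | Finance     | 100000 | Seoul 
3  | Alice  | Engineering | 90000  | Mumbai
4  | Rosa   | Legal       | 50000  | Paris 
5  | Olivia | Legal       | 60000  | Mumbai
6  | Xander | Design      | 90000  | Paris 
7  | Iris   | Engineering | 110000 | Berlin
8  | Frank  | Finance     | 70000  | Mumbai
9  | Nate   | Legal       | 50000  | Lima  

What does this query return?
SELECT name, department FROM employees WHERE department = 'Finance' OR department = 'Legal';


Filtering: department = 'Finance' OR 'Legal'
Matching: 5 rows

5 rows:
Dave, Finance
Rosa, Legal
Olivia, Legal
Frank, Finance
Nate, Legal


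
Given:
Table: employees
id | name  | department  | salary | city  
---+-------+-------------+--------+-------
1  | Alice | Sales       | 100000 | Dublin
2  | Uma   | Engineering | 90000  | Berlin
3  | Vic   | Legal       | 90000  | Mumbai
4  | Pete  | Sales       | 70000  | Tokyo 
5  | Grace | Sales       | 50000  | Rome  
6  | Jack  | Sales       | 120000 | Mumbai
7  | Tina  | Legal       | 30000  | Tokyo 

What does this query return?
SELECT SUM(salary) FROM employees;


SUM(salary) = 100000 + 90000 + 90000 + 70000 + 50000 + 120000 + 30000 = 550000

550000


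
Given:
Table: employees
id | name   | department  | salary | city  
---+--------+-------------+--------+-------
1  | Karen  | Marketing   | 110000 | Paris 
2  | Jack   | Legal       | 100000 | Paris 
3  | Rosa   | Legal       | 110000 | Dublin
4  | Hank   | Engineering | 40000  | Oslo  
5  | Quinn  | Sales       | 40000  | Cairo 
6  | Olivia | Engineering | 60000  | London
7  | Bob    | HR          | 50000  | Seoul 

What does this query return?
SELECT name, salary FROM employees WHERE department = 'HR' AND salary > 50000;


Filtering: department = 'HR' AND salary > 50000
Matching: 0 rows

Empty result set (0 rows)


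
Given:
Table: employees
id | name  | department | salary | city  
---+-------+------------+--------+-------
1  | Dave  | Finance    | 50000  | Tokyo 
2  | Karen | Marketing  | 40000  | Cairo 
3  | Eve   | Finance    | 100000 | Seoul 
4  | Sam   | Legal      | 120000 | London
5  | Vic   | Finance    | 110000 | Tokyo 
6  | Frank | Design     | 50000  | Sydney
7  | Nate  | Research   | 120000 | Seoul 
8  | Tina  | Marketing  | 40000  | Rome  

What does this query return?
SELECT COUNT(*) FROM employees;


COUNT(*) counts all rows

8


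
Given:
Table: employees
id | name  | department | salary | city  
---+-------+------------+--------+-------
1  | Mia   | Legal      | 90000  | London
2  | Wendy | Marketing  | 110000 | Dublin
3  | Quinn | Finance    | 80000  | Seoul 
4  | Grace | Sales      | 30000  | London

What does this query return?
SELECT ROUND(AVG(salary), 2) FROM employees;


SUM(salary) = 310000
COUNT = 4
ROUND(AVG, 2) = ROUND(310000 / 4, 2) = 77500.0

77500.0


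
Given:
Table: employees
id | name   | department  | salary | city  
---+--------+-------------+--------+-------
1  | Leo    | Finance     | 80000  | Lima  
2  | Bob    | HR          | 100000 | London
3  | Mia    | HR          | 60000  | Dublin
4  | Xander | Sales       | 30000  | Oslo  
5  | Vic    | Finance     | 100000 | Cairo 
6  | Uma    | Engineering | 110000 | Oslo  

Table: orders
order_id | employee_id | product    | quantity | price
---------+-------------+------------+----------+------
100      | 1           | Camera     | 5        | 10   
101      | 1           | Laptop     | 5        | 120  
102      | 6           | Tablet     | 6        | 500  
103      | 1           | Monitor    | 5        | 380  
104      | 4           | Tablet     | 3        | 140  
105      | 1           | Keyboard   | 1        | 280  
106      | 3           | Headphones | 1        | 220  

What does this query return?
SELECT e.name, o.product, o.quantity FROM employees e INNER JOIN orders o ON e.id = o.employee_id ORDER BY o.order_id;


Joining employees.id = orders.employee_id:
  employee Leo (id=1) -> order Camera
  employee Leo (id=1) -> order Laptop
  employee Uma (id=6) -> order Tablet
  employee Leo (id=1) -> order Monitor
  employee Xander (id=4) -> order Tablet
  employee Leo (id=1) -> order Keyboard
  employee Mia (id=3) -> order Headphones


7 rows:
Leo, Camera, 5
Leo, Laptop, 5
Uma, Tablet, 6
Leo, Monitor, 5
Xander, Tablet, 3
Leo, Keyboard, 1
Mia, Headphones, 1


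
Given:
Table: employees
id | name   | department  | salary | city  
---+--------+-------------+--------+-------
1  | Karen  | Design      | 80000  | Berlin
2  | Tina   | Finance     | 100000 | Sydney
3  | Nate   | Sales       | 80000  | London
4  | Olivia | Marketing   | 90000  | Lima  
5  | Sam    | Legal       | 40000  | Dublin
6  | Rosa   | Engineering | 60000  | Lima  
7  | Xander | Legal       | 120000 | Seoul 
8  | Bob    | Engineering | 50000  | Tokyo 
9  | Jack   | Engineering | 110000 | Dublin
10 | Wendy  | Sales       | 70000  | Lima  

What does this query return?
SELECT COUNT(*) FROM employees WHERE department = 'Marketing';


Counting rows where department = 'Marketing'
  Olivia -> MATCH


1


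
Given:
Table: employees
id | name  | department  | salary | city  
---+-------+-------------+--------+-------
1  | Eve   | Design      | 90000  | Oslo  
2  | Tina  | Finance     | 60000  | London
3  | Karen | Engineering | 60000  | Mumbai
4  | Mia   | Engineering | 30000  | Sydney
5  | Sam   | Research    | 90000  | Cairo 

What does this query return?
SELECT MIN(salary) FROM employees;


Salaries: 90000, 60000, 60000, 30000, 90000
MIN = 30000

30000


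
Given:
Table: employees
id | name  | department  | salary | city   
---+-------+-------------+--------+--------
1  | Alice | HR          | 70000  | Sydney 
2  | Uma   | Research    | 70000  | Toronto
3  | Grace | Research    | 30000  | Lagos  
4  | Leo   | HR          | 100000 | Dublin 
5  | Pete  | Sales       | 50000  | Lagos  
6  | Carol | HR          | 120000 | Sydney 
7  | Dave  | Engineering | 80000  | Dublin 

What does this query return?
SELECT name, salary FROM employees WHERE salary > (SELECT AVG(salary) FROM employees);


Subquery: AVG(salary) = 74285.71
Filtering: salary > 74285.71
  Leo (100000) -> MATCH
  Carol (120000) -> MATCH
  Dave (80000) -> MATCH


3 rows:
Leo, 100000
Carol, 120000
Dave, 80000


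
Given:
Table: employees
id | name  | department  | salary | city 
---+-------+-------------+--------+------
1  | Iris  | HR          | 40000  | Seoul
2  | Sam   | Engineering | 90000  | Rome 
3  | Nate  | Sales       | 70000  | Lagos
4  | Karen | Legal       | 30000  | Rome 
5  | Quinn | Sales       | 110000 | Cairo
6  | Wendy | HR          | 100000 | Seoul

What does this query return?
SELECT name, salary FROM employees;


Projecting columns: name, salary

6 rows:
Iris, 40000
Sam, 90000
Nate, 70000
Karen, 30000
Quinn, 110000
Wendy, 100000


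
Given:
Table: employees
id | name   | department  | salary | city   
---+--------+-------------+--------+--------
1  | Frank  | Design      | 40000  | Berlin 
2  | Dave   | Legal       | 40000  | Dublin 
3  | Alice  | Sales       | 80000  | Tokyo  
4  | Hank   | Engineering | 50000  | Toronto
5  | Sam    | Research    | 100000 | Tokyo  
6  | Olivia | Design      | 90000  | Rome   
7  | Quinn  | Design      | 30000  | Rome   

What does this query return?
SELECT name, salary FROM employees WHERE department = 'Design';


Filtering: department = 'Design'
Matching rows: 3

3 rows:
Frank, 40000
Olivia, 90000
Quinn, 30000


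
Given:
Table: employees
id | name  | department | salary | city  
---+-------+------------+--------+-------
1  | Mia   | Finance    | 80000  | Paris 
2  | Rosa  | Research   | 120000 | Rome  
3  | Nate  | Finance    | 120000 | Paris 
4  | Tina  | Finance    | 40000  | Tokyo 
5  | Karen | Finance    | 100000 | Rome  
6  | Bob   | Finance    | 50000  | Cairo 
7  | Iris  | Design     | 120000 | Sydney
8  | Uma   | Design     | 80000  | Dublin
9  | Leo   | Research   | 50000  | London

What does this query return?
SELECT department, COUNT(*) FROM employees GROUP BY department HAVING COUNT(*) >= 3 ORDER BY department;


Groups with count >= 3:
  Finance: 5 -> PASS
  Design: 2 -> filtered out
  Research: 2 -> filtered out


1 groups:
Finance, 5


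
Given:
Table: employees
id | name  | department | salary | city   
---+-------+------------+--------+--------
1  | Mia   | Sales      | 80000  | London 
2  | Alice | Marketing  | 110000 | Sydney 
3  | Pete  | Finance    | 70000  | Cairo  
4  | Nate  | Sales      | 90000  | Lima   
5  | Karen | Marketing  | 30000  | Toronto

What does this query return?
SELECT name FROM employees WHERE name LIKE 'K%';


LIKE 'K%' matches names starting with 'K'
Matching: 1

1 rows:
Karen


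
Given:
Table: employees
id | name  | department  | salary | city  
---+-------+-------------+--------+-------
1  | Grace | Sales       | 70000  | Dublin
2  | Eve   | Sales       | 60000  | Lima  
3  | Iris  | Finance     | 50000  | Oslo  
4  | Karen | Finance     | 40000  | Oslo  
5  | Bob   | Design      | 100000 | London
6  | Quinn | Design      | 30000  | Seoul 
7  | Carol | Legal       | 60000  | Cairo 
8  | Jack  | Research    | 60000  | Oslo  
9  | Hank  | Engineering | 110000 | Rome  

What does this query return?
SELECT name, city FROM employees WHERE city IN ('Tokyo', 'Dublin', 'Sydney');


Filtering: city IN ('Tokyo', 'Dublin', 'Sydney')
Matching: 1 rows

1 rows:
Grace, Dublin


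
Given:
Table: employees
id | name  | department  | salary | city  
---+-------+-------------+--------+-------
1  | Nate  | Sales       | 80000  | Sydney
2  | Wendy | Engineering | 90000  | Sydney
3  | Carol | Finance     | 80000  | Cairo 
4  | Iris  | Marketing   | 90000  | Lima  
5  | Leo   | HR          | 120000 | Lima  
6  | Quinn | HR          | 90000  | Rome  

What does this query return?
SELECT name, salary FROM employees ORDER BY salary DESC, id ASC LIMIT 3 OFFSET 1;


Sort by salary DESC (id ASC tiebreak), then skip 1 and take 3
Rows 2 through 4

3 rows:
Wendy, 90000
Iris, 90000
Quinn, 90000


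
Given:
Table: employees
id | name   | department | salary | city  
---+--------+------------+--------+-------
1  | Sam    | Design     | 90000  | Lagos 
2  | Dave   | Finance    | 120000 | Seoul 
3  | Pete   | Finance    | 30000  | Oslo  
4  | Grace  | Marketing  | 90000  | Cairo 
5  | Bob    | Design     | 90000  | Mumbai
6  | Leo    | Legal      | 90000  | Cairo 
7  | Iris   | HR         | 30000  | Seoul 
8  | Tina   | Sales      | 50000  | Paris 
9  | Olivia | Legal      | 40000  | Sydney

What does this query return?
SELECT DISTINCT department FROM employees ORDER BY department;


All 'department' values (row order): Design, Finance, Finance, Marketing, Design, Legal, HR, Sales, Legal
Removing duplicates leaves 6 unique value(s).

6 values:
Design
Finance
HR
Legal
Marketing
Sales


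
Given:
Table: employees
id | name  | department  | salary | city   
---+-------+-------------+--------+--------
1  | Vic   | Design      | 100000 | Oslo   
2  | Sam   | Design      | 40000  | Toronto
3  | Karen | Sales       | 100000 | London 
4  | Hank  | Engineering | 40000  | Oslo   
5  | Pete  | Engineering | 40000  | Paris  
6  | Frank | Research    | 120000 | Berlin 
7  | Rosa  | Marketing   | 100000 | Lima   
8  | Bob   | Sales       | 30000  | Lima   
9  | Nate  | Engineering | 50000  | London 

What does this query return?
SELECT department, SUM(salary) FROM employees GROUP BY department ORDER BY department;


Summing salary within each department:
  Design: 100000 + 40000 = 140000
  Engineering: 40000 + 40000 + 50000 = 130000
  Marketing: 100000 = 100000
  Research: 120000 = 120000
  Sales: 100000 + 30000 = 130000


5 groups:
Design, 140000
Engineering, 130000
Marketing, 100000
Research, 120000
Sales, 130000


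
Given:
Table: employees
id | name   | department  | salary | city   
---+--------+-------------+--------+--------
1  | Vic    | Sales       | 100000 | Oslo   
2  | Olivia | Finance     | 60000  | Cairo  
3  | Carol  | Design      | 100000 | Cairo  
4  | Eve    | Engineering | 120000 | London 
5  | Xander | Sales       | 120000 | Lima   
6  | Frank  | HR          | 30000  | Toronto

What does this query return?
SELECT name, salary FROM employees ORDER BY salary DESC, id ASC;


Sorting by salary DESC, then id ASC for ties

6 rows:
Eve, 120000
Xander, 120000
Vic, 100000
Carol, 100000
Olivia, 60000
Frank, 30000


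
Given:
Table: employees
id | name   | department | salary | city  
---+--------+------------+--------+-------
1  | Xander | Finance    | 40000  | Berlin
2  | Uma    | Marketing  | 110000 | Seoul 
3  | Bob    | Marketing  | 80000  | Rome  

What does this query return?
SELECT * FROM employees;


SELECT * returns all 3 rows with all columns

3 rows:
1, Xander, Finance, 40000, Berlin
2, Uma, Marketing, 110000, Seoul
3, Bob, Marketing, 80000, Rome


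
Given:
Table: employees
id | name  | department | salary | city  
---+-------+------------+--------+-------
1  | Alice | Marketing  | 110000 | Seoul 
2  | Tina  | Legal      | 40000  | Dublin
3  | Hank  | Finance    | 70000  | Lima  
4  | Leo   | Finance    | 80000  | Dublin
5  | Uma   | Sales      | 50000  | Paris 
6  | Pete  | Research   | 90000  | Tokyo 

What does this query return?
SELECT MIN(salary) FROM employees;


Salaries: 110000, 40000, 70000, 80000, 50000, 90000
MIN = 40000

40000


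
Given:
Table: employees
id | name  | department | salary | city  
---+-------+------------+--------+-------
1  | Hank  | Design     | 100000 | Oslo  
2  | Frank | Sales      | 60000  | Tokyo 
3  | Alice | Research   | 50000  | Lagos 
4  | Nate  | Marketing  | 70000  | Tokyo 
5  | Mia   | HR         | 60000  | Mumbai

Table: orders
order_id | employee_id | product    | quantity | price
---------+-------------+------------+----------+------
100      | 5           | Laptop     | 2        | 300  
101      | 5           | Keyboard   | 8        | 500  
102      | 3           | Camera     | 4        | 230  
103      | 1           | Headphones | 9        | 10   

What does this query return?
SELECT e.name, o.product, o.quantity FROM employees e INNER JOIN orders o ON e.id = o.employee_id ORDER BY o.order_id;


Joining employees.id = orders.employee_id:
  employee Mia (id=5) -> order Laptop
  employee Mia (id=5) -> order Keyboard
  employee Alice (id=3) -> order Camera
  employee Hank (id=1) -> order Headphones


4 rows:
Mia, Laptop, 2
Mia, Keyboard, 8
Alice, Camera, 4
Hank, Headphones, 9


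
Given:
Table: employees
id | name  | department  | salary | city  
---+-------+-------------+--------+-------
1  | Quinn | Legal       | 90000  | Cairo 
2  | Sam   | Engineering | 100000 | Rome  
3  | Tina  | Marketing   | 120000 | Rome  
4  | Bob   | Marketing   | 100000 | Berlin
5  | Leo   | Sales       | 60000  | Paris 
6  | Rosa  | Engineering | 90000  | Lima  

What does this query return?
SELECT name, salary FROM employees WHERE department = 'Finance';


Filtering: department = 'Finance'
Matching rows: 0

Empty result set (0 rows)


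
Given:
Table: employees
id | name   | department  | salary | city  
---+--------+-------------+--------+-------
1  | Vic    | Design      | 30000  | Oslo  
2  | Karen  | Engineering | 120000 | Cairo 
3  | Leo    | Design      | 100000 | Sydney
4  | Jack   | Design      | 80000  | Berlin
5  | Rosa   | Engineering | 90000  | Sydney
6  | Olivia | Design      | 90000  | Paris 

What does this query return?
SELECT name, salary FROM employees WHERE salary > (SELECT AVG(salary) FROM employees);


Subquery: AVG(salary) = 85000.0
Filtering: salary > 85000.0
  Karen (120000) -> MATCH
  Leo (100000) -> MATCH
  Rosa (90000) -> MATCH
  Olivia (90000) -> MATCH


4 rows:
Karen, 120000
Leo, 100000
Rosa, 90000
Olivia, 90000


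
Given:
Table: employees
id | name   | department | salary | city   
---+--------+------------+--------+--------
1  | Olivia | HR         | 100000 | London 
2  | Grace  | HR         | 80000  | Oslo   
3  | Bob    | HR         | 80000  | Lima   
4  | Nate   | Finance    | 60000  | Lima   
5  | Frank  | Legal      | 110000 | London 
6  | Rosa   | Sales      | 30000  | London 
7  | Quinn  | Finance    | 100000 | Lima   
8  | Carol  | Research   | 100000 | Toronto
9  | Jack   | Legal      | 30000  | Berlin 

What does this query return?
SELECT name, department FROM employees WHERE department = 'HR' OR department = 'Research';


Filtering: department = 'HR' OR 'Research'
Matching: 4 rows

4 rows:
Olivia, HR
Grace, HR
Bob, HR
Carol, Research


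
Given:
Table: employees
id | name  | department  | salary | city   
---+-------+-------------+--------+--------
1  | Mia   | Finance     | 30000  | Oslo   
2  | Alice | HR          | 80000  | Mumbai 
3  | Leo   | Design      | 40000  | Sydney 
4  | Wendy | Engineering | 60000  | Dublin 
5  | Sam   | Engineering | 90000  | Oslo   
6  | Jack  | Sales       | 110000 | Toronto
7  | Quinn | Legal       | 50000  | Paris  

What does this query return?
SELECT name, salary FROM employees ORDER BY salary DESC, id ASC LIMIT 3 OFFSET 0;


Sort by salary DESC (id ASC tiebreak), then skip 0 and take 3
Rows 1 through 3

3 rows:
Jack, 110000
Sam, 90000
Alice, 80000


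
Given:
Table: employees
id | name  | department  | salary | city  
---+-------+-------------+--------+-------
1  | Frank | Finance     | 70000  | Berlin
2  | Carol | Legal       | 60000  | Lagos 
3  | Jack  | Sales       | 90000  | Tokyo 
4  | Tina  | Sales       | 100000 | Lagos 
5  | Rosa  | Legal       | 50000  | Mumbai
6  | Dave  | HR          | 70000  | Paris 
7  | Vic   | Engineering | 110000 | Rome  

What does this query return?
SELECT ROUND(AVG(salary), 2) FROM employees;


SUM(salary) = 550000
COUNT = 7
ROUND(AVG, 2) = ROUND(550000 / 7, 2) = 78571.43

78571.43


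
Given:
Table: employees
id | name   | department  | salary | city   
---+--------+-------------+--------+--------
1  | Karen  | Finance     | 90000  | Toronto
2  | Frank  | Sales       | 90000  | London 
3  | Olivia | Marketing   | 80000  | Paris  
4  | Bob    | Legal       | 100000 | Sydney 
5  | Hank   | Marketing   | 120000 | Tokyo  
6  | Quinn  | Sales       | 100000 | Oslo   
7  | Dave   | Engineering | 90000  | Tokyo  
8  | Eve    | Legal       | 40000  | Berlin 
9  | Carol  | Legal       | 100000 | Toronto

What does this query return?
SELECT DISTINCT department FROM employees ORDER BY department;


All 'department' values (row order): Finance, Sales, Marketing, Legal, Marketing, Sales, Engineering, Legal, Legal
Removing duplicates leaves 5 unique value(s).

5 values:
Engineering
Finance
Legal
Marketing
Sales


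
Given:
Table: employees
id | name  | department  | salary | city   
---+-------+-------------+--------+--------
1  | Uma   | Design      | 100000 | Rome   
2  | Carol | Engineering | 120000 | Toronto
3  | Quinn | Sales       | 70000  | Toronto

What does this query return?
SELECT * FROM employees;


SELECT * returns all 3 rows with all columns

3 rows:
1, Uma, Design, 100000, Rome
2, Carol, Engineering, 120000, Toronto
3, Quinn, Sales, 70000, Toronto


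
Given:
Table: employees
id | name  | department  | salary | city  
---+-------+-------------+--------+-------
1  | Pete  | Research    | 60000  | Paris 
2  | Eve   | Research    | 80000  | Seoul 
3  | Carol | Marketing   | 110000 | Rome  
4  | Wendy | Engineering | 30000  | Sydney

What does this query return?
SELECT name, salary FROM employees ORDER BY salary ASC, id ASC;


Sorting by salary ASC, then id ASC for ties

4 rows:
Wendy, 30000
Pete, 60000
Eve, 80000
Carol, 110000


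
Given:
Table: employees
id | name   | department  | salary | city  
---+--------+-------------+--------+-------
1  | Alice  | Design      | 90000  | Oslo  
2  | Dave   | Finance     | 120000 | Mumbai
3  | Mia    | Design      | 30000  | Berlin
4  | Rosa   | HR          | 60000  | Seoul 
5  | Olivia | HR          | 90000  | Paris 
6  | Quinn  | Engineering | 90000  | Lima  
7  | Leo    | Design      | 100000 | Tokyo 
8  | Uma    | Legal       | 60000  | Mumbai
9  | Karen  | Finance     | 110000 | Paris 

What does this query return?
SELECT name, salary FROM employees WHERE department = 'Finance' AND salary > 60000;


Filtering: department = 'Finance' AND salary > 60000
Matching: 2 rows

2 rows:
Dave, 120000
Karen, 110000


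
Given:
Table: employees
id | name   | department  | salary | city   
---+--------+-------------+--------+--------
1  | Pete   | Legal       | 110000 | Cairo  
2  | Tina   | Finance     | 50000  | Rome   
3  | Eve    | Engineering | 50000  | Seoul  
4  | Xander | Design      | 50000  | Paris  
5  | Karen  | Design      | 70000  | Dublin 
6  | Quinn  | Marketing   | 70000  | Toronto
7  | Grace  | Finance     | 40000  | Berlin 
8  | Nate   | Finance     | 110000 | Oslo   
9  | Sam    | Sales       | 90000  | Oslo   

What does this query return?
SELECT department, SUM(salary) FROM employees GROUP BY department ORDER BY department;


Summing salary within each department:
  Design: 50000 + 70000 = 120000
  Engineering: 50000 = 50000
  Finance: 50000 + 40000 + 110000 = 200000
  Legal: 110000 = 110000
  Marketing: 70000 = 70000
  Sales: 90000 = 90000


6 groups:
Design, 120000
Engineering, 50000
Finance, 200000
Legal, 110000
Marketing, 70000
Sales, 90000


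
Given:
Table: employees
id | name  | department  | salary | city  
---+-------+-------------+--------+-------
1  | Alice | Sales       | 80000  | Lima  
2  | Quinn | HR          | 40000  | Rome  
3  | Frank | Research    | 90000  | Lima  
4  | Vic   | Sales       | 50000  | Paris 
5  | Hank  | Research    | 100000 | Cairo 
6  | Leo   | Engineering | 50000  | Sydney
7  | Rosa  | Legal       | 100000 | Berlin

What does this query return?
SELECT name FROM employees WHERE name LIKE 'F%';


LIKE 'F%' matches names starting with 'F'
Matching: 1

1 rows:
Frank


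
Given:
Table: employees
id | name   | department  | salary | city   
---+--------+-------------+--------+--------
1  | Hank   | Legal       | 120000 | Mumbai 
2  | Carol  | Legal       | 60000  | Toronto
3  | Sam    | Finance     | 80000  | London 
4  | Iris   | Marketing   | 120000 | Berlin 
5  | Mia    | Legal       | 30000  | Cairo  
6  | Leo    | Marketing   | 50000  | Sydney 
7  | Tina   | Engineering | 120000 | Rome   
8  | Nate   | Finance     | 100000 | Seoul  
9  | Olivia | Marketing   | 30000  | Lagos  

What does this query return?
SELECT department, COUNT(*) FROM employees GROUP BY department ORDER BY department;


Assigning each row to its department group:
  Hank -> Legal
  Carol -> Legal
  Sam -> Finance
  Iris -> Marketing
  Mia -> Legal
  Leo -> Marketing
  Tina -> Engineering
  Nate -> Finance
  Olivia -> Marketing


4 groups:
Engineering, 1
Finance, 2
Legal, 3
Marketing, 3


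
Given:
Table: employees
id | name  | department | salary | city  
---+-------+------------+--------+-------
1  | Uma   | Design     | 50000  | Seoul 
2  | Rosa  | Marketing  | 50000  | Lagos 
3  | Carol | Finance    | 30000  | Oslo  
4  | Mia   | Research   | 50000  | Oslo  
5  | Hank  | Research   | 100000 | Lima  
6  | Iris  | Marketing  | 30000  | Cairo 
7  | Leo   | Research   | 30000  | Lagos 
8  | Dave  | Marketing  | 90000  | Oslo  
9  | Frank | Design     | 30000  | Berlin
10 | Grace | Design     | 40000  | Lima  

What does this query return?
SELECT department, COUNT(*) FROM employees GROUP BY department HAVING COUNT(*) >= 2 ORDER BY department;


Groups with count >= 2:
  Design: 3 -> PASS
  Marketing: 3 -> PASS
  Research: 3 -> PASS
  Finance: 1 -> filtered out


3 groups:
Design, 3
Marketing, 3
Research, 3


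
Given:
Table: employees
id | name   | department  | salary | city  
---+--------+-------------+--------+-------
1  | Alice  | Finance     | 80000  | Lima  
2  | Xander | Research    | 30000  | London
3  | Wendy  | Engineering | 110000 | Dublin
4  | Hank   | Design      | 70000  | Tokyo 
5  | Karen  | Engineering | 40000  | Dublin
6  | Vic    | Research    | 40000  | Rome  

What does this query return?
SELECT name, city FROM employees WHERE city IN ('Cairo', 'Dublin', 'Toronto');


Filtering: city IN ('Cairo', 'Dublin', 'Toronto')
Matching: 2 rows

2 rows:
Wendy, Dublin
Karen, Dublin


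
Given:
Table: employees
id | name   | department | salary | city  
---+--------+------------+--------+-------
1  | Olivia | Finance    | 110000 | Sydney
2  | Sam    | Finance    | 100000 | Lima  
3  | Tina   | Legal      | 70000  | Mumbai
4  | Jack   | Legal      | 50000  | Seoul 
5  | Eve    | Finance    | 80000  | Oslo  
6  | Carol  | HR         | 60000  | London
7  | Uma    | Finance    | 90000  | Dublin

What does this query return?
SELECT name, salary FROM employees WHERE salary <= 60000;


Filtering: salary <= 60000
Matching: 2 rows

2 rows:
Jack, 50000
Carol, 60000


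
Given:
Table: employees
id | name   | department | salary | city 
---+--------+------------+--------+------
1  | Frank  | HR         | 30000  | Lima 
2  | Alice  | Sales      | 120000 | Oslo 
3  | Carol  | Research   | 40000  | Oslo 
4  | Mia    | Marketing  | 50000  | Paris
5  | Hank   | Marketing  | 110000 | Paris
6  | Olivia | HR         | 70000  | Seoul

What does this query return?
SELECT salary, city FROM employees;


Projecting columns: salary, city

6 rows:
30000, Lima
120000, Oslo
40000, Oslo
50000, Paris
110000, Paris
70000, Seoul


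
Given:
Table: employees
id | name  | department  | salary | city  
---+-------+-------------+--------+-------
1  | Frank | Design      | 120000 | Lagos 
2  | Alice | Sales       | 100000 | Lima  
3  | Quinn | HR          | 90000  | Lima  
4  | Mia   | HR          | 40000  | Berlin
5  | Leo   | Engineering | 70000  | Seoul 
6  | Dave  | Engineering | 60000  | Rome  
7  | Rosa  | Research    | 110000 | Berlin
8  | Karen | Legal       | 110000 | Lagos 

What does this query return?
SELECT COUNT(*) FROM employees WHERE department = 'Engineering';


Counting rows where department = 'Engineering'
  Leo -> MATCH
  Dave -> MATCH


2


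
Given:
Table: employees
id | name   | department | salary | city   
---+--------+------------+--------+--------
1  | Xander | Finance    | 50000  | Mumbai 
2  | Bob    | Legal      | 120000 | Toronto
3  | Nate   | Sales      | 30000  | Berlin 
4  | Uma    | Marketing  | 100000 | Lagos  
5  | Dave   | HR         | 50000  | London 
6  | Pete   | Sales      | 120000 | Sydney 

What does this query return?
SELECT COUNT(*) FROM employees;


COUNT(*) counts all rows

6


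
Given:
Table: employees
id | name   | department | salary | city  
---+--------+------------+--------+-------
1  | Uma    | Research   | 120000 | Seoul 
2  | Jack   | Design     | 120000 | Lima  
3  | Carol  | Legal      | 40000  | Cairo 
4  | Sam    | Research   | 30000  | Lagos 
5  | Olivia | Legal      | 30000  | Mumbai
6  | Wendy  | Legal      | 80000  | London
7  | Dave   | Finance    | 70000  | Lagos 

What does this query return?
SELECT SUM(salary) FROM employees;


SUM(salary) = 120000 + 120000 + 40000 + 30000 + 30000 + 80000 + 70000 = 490000

490000


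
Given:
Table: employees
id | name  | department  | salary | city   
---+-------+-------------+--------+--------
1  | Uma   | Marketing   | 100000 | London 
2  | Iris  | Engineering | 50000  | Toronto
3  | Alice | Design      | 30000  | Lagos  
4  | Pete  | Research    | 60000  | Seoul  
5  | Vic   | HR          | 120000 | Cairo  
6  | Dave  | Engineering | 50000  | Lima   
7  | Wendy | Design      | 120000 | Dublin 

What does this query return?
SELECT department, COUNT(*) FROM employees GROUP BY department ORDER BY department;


Assigning each row to its department group:
  Uma -> Marketing
  Iris -> Engineering
  Alice -> Design
  Pete -> Research
  Vic -> HR
  Dave -> Engineering
  Wendy -> Design


5 groups:
Design, 2
Engineering, 2
HR, 1
Marketing, 1
Research, 1


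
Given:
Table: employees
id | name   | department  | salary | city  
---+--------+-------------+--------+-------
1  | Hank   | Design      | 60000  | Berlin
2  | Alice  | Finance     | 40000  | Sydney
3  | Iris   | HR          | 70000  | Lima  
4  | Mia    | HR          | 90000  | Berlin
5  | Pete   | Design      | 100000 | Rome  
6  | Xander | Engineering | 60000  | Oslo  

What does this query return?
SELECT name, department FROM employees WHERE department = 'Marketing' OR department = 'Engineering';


Filtering: department = 'Marketing' OR 'Engineering'
Matching: 1 rows

1 rows:
Xander, Engineering


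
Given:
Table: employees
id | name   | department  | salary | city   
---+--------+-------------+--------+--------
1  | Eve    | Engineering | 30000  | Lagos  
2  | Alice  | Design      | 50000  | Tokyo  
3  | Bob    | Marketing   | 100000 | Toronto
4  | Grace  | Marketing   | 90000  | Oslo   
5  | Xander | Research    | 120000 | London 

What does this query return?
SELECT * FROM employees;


SELECT * returns all 5 rows with all columns

5 rows:
1, Eve, Engineering, 30000, Lagos
2, Alice, Design, 50000, Tokyo
3, Bob, Marketing, 100000, Toronto
4, Grace, Marketing, 90000, Oslo
5, Xander, Research, 120000, London


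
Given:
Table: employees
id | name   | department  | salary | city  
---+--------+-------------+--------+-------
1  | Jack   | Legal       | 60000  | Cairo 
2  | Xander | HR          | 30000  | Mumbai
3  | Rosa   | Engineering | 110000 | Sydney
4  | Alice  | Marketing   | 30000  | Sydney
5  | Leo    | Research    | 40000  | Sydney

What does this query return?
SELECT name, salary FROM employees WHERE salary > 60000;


Filtering: salary > 60000
Matching: 1 rows

1 rows:
Rosa, 110000


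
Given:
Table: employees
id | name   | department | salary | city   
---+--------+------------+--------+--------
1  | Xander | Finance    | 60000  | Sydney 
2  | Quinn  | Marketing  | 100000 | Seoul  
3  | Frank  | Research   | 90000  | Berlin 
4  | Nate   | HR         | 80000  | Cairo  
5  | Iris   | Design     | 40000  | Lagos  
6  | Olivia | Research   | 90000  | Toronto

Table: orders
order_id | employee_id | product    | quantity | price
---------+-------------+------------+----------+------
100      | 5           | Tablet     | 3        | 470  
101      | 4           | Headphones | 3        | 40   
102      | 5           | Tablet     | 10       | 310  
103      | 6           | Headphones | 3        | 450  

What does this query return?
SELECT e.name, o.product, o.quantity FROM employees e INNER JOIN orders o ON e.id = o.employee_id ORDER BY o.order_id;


Joining employees.id = orders.employee_id:
  employee Iris (id=5) -> order Tablet
  employee Nate (id=4) -> order Headphones
  employee Iris (id=5) -> order Tablet
  employee Olivia (id=6) -> order Headphones


4 rows:
Iris, Tablet, 3
Nate, Headphones, 3
Iris, Tablet, 10
Olivia, Headphones, 3


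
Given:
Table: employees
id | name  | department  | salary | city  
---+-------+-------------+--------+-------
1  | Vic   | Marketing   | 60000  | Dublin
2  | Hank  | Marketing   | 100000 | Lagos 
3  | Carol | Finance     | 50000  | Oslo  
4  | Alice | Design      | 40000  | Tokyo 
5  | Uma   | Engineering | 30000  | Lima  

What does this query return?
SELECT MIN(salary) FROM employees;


Salaries: 60000, 100000, 50000, 40000, 30000
MIN = 30000

30000


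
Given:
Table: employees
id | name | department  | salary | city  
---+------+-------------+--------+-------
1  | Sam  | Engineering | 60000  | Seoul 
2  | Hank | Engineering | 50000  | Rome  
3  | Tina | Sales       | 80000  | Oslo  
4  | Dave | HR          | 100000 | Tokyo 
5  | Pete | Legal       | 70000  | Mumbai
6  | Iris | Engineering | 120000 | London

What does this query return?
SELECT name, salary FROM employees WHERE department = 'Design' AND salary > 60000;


Filtering: department = 'Design' AND salary > 60000
Matching: 0 rows

Empty result set (0 rows)


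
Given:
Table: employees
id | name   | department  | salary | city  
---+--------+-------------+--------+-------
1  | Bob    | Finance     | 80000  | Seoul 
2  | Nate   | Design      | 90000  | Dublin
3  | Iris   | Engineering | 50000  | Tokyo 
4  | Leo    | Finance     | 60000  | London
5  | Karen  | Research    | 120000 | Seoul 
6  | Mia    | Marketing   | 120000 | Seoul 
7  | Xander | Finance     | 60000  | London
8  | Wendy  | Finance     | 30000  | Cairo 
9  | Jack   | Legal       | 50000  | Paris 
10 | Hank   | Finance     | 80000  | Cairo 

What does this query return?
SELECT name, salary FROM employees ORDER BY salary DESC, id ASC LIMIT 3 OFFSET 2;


Sort by salary DESC (id ASC tiebreak), then skip 2 and take 3
Rows 3 through 5

3 rows:
Nate, 90000
Bob, 80000
Hank, 80000


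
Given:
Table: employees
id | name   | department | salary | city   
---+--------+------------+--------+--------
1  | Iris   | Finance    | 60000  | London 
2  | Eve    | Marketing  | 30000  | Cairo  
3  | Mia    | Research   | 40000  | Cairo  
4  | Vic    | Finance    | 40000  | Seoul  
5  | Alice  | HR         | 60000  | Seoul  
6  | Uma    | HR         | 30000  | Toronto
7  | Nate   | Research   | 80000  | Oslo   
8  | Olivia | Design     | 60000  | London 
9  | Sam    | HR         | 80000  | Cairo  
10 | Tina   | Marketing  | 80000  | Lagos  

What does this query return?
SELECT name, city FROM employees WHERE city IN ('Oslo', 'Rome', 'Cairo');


Filtering: city IN ('Oslo', 'Rome', 'Cairo')
Matching: 4 rows

4 rows:
Eve, Cairo
Mia, Cairo
Nate, Oslo
Sam, Cairo


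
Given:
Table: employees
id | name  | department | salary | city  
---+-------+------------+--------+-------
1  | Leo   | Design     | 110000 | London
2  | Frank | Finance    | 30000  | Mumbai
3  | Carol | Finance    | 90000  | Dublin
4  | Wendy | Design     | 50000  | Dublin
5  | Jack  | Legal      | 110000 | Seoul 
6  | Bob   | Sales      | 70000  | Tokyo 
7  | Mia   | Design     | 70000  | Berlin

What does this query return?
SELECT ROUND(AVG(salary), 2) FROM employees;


SUM(salary) = 530000
COUNT = 7
ROUND(AVG, 2) = ROUND(530000 / 7, 2) = 75714.29

75714.29


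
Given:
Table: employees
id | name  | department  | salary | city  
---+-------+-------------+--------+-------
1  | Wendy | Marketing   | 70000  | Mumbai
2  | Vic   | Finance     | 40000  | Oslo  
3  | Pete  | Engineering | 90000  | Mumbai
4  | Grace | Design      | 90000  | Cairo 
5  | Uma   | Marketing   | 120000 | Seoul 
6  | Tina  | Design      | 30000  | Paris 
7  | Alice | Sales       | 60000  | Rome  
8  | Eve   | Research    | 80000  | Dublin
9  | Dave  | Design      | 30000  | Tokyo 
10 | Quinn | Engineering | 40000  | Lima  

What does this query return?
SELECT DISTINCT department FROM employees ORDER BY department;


All 'department' values (row order): Marketing, Finance, Engineering, Design, Marketing, Design, Sales, Research, Design, Engineering
Removing duplicates leaves 6 unique value(s).

6 values:
Design
Engineering
Finance
Marketing
Research
Sales


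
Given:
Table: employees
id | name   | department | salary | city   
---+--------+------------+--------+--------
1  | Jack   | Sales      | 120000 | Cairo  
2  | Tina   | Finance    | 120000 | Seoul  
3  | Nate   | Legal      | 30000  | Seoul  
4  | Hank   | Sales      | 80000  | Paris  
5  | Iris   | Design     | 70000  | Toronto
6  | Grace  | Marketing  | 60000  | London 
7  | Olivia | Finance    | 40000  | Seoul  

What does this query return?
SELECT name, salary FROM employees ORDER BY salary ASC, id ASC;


Sorting by salary ASC, then id ASC for ties

7 rows:
Nate, 30000
Olivia, 40000
Grace, 60000
Iris, 70000
Hank, 80000
Jack, 120000
Tina, 120000


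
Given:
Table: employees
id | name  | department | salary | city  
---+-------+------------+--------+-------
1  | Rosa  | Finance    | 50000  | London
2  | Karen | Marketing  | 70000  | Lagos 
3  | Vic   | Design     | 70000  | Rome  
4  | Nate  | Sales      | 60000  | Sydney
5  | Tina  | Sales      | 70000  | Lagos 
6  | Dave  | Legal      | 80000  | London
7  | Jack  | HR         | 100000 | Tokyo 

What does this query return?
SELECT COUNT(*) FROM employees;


COUNT(*) counts all rows

7


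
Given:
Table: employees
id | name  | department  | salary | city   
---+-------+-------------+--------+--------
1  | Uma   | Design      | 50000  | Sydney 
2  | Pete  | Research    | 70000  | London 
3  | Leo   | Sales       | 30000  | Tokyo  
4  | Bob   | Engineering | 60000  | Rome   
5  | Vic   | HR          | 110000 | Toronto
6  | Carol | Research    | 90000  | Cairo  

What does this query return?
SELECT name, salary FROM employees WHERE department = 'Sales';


Filtering: department = 'Sales'
Matching rows: 1

1 rows:
Leo, 30000


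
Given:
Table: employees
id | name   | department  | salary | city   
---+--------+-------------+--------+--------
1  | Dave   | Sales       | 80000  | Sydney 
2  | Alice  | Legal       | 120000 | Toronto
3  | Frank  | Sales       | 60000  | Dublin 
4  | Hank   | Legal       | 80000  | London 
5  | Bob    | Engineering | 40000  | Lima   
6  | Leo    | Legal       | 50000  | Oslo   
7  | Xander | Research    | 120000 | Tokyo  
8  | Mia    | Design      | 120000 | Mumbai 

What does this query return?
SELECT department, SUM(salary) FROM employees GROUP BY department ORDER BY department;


Summing salary within each department:
  Design: 120000 = 120000
  Engineering: 40000 = 40000
  Legal: 120000 + 80000 + 50000 = 250000
  Research: 120000 = 120000
  Sales: 80000 + 60000 = 140000


5 groups:
Design, 120000
Engineering, 40000
Legal, 250000
Research, 120000
Sales, 140000


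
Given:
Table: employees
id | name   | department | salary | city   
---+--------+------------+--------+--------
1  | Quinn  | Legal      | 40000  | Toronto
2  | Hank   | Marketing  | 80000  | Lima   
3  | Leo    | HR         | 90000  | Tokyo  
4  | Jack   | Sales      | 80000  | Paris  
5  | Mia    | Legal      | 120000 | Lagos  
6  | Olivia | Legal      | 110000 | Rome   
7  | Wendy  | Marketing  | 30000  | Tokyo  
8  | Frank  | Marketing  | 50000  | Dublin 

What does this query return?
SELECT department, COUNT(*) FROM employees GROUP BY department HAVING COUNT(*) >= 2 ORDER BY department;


Groups with count >= 2:
  Legal: 3 -> PASS
  Marketing: 3 -> PASS
  HR: 1 -> filtered out
  Sales: 1 -> filtered out


2 groups:
Legal, 3
Marketing, 3


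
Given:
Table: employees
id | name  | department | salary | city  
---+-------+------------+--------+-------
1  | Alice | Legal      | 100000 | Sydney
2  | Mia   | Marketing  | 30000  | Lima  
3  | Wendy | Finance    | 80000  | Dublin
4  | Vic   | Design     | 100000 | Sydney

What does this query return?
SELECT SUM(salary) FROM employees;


SUM(salary) = 100000 + 30000 + 80000 + 100000 = 310000

310000


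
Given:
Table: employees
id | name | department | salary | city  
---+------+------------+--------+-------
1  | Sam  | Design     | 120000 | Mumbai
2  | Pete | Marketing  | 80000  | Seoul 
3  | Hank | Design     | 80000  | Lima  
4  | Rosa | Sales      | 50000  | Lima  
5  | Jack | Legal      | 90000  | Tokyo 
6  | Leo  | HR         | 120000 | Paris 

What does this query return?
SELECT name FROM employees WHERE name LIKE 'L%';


LIKE 'L%' matches names starting with 'L'
Matching: 1

1 rows:
Leo


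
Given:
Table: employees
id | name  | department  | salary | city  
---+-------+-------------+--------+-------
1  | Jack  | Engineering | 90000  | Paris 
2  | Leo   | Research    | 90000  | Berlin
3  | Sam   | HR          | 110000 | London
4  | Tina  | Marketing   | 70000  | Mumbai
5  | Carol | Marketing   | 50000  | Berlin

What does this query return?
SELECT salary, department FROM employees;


Projecting columns: salary, department

5 rows:
90000, Engineering
90000, Research
110000, HR
70000, Marketing
50000, Marketing
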